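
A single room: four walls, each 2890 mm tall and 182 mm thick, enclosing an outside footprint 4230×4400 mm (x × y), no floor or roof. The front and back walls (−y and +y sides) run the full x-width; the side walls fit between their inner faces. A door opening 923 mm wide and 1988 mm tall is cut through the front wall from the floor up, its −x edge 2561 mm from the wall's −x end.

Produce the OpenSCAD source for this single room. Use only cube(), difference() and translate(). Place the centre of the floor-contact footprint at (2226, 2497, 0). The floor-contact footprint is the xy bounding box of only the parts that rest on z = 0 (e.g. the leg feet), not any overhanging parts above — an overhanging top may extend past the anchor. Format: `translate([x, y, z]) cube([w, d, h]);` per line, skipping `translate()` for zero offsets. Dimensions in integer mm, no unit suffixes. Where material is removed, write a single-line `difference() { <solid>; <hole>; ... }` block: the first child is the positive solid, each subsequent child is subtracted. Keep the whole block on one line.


difference() { translate([111, 297, 0]) cube([4230, 182, 2890]); translate([2672, 297, 0]) cube([923, 182, 1988]); }
translate([111, 4515, 0]) cube([4230, 182, 2890]);
translate([111, 479, 0]) cube([182, 4036, 2890]);
translate([4159, 479, 0]) cube([182, 4036, 2890]);


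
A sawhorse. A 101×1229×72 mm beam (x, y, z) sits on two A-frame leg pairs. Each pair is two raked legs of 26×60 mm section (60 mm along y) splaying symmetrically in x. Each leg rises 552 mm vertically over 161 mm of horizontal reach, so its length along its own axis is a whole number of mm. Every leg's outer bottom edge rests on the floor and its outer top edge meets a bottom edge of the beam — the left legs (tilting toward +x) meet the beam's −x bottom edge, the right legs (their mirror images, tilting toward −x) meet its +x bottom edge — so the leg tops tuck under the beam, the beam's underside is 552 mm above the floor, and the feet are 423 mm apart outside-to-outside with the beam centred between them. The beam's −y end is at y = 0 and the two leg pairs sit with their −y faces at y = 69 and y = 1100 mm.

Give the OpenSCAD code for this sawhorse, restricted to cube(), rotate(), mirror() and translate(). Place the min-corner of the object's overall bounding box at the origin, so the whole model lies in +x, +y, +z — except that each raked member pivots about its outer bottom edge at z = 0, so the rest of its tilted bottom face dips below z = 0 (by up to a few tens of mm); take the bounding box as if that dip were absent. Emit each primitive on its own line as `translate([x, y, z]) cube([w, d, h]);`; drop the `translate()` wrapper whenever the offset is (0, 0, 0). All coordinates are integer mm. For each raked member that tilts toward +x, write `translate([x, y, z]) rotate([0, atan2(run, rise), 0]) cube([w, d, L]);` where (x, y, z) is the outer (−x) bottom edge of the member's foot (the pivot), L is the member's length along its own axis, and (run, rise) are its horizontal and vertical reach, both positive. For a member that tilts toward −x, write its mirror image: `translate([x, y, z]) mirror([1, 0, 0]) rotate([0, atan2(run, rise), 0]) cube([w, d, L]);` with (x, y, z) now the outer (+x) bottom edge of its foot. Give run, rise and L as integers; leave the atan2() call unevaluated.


// leg length = √(161² + 552²) = 575
// right-leg outer foot x = 2·161 + 101 = 423
// beam min-corner = (161, 0, 552)
translate([161, 0, 552]) cube([101, 1229, 72]);
translate([0, 69, 0]) rotate([0, atan2(161, 552), 0]) cube([26, 60, 575]);
translate([423, 69, 0]) mirror([1, 0, 0]) rotate([0, atan2(161, 552), 0]) cube([26, 60, 575]);
translate([0, 1100, 0]) rotate([0, atan2(161, 552), 0]) cube([26, 60, 575]);
translate([423, 1100, 0]) mirror([1, 0, 0]) rotate([0, atan2(161, 552), 0]) cube([26, 60, 575]);


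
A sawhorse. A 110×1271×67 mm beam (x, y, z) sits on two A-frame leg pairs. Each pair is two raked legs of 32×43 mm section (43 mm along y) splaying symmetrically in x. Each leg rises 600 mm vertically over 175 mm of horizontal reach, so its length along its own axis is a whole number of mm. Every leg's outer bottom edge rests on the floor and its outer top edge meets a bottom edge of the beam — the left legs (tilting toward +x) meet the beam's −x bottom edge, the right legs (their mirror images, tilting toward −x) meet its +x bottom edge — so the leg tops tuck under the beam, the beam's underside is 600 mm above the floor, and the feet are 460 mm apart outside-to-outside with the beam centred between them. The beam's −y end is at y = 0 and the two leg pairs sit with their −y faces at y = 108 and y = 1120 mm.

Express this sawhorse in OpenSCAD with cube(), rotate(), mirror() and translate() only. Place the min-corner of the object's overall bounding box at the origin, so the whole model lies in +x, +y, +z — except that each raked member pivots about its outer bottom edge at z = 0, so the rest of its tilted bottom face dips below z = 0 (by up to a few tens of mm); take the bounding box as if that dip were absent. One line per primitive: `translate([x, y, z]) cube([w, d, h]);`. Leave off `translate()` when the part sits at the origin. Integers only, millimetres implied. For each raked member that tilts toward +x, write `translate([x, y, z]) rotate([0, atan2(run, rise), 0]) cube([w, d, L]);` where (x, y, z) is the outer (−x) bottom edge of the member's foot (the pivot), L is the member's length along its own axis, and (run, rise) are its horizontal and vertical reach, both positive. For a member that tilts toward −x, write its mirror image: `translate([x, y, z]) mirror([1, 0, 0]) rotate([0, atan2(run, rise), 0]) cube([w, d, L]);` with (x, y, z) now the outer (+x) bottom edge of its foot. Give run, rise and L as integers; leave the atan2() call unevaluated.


translate([175, 0, 600]) cube([110, 1271, 67]);
translate([0, 108, 0]) rotate([0, atan2(175, 600), 0]) cube([32, 43, 625]);
translate([460, 108, 0]) mirror([1, 0, 0]) rotate([0, atan2(175, 600), 0]) cube([32, 43, 625]);
translate([0, 1120, 0]) rotate([0, atan2(175, 600), 0]) cube([32, 43, 625]);
translate([460, 1120, 0]) mirror([1, 0, 0]) rotate([0, atan2(175, 600), 0]) cube([32, 43, 625]);


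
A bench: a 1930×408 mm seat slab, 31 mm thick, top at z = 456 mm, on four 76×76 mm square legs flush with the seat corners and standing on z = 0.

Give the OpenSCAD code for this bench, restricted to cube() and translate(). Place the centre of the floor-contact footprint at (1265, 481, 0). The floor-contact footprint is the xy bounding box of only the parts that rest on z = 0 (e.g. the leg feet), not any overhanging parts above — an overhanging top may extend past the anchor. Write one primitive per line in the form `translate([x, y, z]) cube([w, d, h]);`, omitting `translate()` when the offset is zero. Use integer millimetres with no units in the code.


translate([300, 277, 425]) cube([1930, 408, 31]);
translate([300, 277, 0]) cube([76, 76, 425]);
translate([300, 609, 0]) cube([76, 76, 425]);
translate([2154, 277, 0]) cube([76, 76, 425]);
translate([2154, 609, 0]) cube([76, 76, 425]);


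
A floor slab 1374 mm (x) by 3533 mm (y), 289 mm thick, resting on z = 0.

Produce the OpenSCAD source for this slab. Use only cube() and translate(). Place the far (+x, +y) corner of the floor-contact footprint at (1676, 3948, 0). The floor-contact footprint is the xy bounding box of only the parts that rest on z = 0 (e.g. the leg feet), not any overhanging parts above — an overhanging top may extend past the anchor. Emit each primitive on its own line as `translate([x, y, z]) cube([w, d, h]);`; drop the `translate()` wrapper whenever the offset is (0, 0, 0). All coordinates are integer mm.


translate([302, 415, 0]) cube([1374, 3533, 289]);


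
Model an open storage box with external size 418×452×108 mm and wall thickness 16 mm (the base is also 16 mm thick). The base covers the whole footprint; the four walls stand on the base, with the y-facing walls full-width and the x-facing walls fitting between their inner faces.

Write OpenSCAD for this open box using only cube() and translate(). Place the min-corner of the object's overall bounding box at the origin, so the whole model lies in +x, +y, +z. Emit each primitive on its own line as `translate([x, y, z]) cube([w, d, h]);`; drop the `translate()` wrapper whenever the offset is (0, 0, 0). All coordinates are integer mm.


cube([418, 452, 16]);
translate([0, 0, 16]) cube([418, 16, 92]);
translate([0, 436, 16]) cube([418, 16, 92]);
translate([0, 16, 16]) cube([16, 420, 92]);
translate([402, 16, 16]) cube([16, 420, 92]);


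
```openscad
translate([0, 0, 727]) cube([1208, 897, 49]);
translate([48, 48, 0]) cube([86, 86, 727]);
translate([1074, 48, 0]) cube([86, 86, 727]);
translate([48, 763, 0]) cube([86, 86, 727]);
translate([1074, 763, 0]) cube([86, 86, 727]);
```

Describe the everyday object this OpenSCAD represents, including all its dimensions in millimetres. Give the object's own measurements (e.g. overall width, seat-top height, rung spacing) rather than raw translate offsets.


A rectangular dining table. The top is 1208×897×49 mm with its upper surface at z = 776 mm. It stands on four 86×86 mm square legs, each inset 48 mm from the nearest pair of top edges, running from the floor to the underside of the top.


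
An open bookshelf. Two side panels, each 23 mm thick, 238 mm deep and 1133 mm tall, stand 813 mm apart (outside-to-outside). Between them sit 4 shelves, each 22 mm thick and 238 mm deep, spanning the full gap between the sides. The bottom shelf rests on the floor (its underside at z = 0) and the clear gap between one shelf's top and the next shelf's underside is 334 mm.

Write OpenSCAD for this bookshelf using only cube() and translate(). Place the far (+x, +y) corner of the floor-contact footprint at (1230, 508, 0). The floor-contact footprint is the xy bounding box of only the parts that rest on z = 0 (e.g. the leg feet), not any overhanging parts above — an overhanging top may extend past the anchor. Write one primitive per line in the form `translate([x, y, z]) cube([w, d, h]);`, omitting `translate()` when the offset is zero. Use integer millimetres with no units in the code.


translate([417, 270, 0]) cube([23, 238, 1133]);
translate([1207, 270, 0]) cube([23, 238, 1133]);
translate([440, 270, 0]) cube([767, 238, 22]);
translate([440, 270, 356]) cube([767, 238, 22]);
translate([440, 270, 712]) cube([767, 238, 22]);
translate([440, 270, 1068]) cube([767, 238, 22]);


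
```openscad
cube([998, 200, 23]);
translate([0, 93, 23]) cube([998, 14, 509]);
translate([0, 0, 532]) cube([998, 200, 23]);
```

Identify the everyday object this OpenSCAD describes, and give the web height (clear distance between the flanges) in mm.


An I-beam. The web height is 509 mm.

Two wide flanges with a thin centred web — an I-beam. Overall 555 mm minus two 23 mm flanges gives a web of 555 − 2·23 = 509 mm.


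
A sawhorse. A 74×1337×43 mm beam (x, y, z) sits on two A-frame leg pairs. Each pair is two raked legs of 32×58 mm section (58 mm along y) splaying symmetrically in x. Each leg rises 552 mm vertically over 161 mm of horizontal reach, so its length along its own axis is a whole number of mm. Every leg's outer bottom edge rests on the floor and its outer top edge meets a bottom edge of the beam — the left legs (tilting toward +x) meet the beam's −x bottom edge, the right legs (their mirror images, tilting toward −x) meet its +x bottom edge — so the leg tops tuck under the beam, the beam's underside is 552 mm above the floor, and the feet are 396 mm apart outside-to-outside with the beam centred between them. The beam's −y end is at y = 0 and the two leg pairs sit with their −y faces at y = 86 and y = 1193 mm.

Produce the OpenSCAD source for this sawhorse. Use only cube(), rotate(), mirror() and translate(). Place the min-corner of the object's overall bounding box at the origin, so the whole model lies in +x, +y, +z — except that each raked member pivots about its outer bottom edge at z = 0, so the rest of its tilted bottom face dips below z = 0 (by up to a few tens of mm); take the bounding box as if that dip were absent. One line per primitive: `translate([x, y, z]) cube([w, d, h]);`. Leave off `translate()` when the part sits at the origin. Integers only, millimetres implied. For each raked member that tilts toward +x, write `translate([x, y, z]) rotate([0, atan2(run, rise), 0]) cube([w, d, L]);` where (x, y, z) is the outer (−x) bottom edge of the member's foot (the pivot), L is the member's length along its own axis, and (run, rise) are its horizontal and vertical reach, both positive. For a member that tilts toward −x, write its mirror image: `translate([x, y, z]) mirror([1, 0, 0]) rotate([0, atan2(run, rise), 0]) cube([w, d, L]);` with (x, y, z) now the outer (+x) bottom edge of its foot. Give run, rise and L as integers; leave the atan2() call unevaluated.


// leg length = √(161² + 552²) = 575
// right-leg outer foot x = 2·161 + 74 = 396
// beam min-corner = (161, 0, 552)
translate([161, 0, 552]) cube([74, 1337, 43]);
translate([0, 86, 0]) rotate([0, atan2(161, 552), 0]) cube([32, 58, 575]);
translate([396, 86, 0]) mirror([1, 0, 0]) rotate([0, atan2(161, 552), 0]) cube([32, 58, 575]);
translate([0, 1193, 0]) rotate([0, atan2(161, 552), 0]) cube([32, 58, 575]);
translate([396, 1193, 0]) mirror([1, 0, 0]) rotate([0, atan2(161, 552), 0]) cube([32, 58, 575]);


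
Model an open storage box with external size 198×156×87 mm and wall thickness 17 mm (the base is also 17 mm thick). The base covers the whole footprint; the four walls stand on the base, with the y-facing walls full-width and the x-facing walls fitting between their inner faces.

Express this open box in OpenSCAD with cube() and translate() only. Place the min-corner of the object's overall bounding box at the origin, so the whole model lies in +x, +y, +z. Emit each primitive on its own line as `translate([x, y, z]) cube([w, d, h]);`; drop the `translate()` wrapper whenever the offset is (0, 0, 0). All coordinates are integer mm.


cube([198, 156, 17]);
translate([0, 0, 17]) cube([198, 17, 70]);
translate([0, 139, 17]) cube([198, 17, 70]);
translate([0, 17, 17]) cube([17, 122, 70]);
translate([181, 17, 17]) cube([17, 122, 70]);


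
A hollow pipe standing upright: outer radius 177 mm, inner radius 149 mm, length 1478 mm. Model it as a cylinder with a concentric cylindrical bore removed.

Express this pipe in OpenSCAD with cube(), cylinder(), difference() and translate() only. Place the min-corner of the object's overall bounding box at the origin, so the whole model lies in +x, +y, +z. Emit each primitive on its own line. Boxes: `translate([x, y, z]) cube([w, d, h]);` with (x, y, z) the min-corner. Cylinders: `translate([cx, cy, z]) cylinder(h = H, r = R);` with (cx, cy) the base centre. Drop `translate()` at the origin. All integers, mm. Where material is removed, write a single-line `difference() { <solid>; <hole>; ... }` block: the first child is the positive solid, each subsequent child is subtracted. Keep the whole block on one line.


difference() { translate([177, 177, 0]) cylinder(h = 1478, r = 177); translate([177, 177, 0]) cylinder(h = 1478, r = 149); }


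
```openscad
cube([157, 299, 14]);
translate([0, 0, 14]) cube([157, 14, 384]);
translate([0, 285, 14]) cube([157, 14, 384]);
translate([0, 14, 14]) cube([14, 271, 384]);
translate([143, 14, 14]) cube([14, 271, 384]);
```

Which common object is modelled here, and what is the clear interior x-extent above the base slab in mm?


An open box. The internal width is 129 mm.

A 157×299 base slab with four walls standing on it — an open box. The base is 157 mm wide and the walls are 14 mm thick, so the internal width is 157 − 2 × 14 = 129 mm.


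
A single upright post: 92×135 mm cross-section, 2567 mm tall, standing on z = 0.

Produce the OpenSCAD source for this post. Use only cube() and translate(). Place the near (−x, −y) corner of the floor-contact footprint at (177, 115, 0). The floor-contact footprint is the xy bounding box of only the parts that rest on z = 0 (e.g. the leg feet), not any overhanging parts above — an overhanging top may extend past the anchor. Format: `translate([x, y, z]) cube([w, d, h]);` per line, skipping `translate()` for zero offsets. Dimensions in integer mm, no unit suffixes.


translate([177, 115, 0]) cube([92, 135, 2567]);


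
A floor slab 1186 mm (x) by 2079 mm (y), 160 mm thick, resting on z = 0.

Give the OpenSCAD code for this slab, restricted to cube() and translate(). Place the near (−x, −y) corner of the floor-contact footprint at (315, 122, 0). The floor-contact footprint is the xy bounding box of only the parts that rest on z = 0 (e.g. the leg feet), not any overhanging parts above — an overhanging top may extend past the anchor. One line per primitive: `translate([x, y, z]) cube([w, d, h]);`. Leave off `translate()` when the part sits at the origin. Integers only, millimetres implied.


translate([315, 122, 0]) cube([1186, 2079, 160]);


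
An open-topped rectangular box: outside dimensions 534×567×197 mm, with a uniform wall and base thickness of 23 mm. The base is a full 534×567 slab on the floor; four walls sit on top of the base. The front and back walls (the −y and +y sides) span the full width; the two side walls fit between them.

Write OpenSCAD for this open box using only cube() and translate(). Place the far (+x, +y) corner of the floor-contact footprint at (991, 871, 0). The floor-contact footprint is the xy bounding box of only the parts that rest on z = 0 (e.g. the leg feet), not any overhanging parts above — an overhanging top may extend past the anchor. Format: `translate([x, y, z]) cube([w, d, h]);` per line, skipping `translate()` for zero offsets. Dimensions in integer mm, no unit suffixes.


translate([457, 304, 0]) cube([534, 567, 23]);
translate([457, 304, 23]) cube([534, 23, 174]);
translate([457, 848, 23]) cube([534, 23, 174]);
translate([457, 327, 23]) cube([23, 521, 174]);
translate([968, 327, 23]) cube([23, 521, 174]);


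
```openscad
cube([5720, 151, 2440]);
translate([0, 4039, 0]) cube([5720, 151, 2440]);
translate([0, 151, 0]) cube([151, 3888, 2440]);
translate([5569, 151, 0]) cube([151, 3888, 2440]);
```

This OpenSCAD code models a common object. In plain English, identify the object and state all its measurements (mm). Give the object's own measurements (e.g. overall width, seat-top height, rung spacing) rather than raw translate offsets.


The wall frame of a small rectangular building: four walls, each 2440 mm tall and 151 mm thick, enclosing a footprint 5720 mm (x) by 4190 mm (y) outside-to-outside, with no floor or roof. The front and back walls (the −y and +y sides) span the full width; the two side walls fit between them.


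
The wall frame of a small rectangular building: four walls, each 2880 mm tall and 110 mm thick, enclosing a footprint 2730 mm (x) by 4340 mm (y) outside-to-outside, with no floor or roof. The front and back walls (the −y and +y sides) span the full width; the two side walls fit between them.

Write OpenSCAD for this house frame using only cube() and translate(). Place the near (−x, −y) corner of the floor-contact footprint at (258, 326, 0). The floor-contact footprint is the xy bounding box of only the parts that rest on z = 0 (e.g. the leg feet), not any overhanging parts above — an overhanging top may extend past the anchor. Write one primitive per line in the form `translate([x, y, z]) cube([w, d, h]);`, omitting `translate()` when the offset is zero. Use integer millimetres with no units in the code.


translate([258, 326, 0]) cube([2730, 110, 2880]);
translate([258, 4556, 0]) cube([2730, 110, 2880]);
translate([258, 436, 0]) cube([110, 4120, 2880]);
translate([2878, 436, 0]) cube([110, 4120, 2880]);


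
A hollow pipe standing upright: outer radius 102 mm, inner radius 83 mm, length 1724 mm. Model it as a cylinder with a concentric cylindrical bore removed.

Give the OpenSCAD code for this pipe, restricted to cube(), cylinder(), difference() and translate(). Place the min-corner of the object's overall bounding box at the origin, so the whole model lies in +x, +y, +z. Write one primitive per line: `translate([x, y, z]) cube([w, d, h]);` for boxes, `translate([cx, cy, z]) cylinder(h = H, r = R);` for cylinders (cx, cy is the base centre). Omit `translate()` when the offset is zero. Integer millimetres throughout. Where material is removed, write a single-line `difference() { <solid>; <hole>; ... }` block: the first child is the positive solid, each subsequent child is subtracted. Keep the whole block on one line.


difference() { translate([102, 102, 0]) cylinder(h = 1724, r = 102); translate([102, 102, 0]) cylinder(h = 1724, r = 83); }


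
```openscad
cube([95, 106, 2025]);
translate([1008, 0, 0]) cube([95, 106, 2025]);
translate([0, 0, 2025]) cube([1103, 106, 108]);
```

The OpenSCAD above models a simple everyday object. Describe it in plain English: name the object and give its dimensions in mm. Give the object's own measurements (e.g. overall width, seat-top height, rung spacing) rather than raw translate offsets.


A door frame. The clear opening is 913 mm wide and 2025 mm high. Two 95 mm wide jambs, 106 mm deep, stand either side of the opening from the floor to the top of the opening. A 108 mm thick head sits across the top of both jambs, spanning the full outside width of the frame.


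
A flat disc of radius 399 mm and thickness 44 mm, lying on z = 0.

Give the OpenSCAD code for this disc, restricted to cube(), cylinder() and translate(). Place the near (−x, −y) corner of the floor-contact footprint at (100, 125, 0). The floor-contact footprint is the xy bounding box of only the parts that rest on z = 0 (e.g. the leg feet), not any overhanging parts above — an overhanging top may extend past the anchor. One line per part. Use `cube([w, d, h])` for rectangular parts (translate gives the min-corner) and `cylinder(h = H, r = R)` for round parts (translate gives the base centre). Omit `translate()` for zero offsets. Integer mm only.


translate([499, 524, 0]) cylinder(h = 44, r = 399);


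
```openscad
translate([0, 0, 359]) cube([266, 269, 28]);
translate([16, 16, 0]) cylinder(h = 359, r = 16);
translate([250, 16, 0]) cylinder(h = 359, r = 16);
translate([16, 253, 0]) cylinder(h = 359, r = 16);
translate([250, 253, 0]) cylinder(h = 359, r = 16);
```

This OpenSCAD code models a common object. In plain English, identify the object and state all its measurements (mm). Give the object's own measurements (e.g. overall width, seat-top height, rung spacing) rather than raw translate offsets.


A four-legged stool. The seat is a 266×269×28 mm slab whose top surface is at z = 387 mm; four round legs, each 32 mm in diameter, run from the floor (z = 0) to the underside of the seat, each leg's axis is inset half a diameter from the nearest pair of seat edges (so the leg's bounding box is flush with the corner).


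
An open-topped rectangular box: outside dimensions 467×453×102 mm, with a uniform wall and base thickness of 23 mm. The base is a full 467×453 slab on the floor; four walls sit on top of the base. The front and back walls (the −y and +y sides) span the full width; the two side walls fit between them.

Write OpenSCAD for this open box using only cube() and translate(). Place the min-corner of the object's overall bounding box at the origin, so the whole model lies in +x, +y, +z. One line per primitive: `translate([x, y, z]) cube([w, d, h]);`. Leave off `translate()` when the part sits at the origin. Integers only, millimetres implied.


cube([467, 453, 23]);
translate([0, 0, 23]) cube([467, 23, 79]);
translate([0, 430, 23]) cube([467, 23, 79]);
translate([0, 23, 23]) cube([23, 407, 79]);
translate([444, 23, 23]) cube([23, 407, 79]);


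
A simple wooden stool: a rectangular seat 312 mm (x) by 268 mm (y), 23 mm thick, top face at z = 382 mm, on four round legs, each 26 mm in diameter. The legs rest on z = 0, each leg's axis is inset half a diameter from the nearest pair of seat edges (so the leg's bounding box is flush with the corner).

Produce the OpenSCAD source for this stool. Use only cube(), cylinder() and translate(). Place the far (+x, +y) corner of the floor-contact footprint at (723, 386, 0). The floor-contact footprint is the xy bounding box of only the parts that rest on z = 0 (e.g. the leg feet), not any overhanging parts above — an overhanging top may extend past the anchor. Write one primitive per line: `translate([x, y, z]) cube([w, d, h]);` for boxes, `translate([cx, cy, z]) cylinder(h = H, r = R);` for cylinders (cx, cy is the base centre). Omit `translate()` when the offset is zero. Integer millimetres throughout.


translate([411, 118, 359]) cube([312, 268, 23]);
translate([424, 131, 0]) cylinder(h = 359, r = 13);
translate([710, 131, 0]) cylinder(h = 359, r = 13);
translate([424, 373, 0]) cylinder(h = 359, r = 13);
translate([710, 373, 0]) cylinder(h = 359, r = 13);


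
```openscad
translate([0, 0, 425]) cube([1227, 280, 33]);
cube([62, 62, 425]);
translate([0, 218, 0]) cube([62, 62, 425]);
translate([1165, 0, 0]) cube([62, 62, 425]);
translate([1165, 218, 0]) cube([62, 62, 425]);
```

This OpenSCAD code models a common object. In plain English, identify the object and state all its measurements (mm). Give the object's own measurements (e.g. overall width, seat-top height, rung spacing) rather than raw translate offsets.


A bench: a 1227×280 mm seat slab, 33 mm thick, top at z = 458 mm, on four 62×62 mm square legs flush with the seat corners and standing on z = 0.


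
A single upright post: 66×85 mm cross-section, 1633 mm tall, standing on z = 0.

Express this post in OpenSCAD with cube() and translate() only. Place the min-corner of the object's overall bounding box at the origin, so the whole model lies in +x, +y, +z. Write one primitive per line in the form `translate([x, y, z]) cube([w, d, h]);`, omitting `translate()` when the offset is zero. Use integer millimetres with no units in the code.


cube([66, 85, 1633]);


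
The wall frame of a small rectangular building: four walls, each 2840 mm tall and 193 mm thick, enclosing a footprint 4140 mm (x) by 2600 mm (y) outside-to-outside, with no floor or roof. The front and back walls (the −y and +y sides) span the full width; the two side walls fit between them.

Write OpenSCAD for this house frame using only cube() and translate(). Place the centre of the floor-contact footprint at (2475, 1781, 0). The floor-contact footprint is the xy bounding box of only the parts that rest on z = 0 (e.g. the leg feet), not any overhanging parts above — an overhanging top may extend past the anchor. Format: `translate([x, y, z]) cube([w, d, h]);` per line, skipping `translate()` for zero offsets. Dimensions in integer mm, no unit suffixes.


translate([405, 481, 0]) cube([4140, 193, 2840]);
translate([405, 2888, 0]) cube([4140, 193, 2840]);
translate([405, 674, 0]) cube([193, 2214, 2840]);
translate([4352, 674, 0]) cube([193, 2214, 2840]);


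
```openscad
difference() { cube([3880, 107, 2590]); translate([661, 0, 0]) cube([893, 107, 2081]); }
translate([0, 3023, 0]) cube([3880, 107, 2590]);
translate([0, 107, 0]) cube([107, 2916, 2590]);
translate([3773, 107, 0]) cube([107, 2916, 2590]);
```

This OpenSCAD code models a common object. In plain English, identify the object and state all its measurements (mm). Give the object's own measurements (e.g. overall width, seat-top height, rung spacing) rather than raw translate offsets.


A single room: four walls, each 2590 mm tall and 107 mm thick, enclosing an outside footprint 3880×3130 mm (x × y), no floor or roof. The front and back walls (−y and +y sides) run the full x-width; the side walls fit between their inner faces. A door opening 893 mm wide and 2081 mm tall is cut through the front wall from the floor up, its −x edge 661 mm from the wall's −x end.


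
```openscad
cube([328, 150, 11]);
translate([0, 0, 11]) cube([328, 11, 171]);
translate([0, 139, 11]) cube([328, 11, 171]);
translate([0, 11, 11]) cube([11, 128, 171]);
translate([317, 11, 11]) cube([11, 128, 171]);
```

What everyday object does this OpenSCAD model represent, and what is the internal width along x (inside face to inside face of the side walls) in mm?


An open box. The internal width is 306 mm.

A 328×150 base slab with four walls standing on it — an open box. The base is 328 mm wide and the walls are 11 mm thick, so the internal width is 328 − 2 × 11 = 306 mm.


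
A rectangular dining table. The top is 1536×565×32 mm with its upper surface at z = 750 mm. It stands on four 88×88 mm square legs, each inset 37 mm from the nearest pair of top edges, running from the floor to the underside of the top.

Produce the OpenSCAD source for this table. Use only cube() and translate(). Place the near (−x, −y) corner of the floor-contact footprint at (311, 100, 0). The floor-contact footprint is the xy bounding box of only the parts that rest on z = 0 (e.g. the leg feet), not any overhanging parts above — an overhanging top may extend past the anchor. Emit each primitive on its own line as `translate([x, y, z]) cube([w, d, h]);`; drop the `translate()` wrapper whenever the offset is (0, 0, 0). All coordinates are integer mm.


translate([274, 63, 718]) cube([1536, 565, 32]);
translate([311, 100, 0]) cube([88, 88, 718]);
translate([1685, 100, 0]) cube([88, 88, 718]);
translate([311, 503, 0]) cube([88, 88, 718]);
translate([1685, 503, 0]) cube([88, 88, 718]);


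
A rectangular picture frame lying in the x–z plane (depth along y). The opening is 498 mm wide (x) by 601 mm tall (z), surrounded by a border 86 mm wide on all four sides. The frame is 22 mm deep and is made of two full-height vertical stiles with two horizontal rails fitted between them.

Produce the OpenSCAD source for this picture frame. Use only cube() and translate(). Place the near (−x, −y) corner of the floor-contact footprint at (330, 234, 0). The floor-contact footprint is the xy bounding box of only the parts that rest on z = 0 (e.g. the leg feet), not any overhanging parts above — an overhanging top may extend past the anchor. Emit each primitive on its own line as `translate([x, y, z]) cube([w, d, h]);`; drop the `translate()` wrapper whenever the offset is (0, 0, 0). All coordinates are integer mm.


translate([330, 234, 0]) cube([86, 22, 773]);
translate([914, 234, 0]) cube([86, 22, 773]);
translate([416, 234, 0]) cube([498, 22, 86]);
translate([416, 234, 687]) cube([498, 22, 86]);


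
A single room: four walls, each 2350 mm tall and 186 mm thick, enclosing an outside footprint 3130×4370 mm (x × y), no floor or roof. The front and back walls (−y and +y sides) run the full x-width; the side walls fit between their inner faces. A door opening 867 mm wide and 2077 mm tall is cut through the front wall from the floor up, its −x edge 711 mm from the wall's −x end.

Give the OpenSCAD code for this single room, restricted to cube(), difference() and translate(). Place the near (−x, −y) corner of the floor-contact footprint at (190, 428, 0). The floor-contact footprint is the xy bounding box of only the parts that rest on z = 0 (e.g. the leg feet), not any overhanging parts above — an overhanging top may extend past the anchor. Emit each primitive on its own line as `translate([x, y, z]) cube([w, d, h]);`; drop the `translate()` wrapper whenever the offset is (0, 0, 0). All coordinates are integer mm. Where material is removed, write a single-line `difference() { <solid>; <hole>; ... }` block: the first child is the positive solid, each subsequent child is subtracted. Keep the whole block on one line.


difference() { translate([190, 428, 0]) cube([3130, 186, 2350]); translate([901, 428, 0]) cube([867, 186, 2077]); }
translate([190, 4612, 0]) cube([3130, 186, 2350]);
translate([190, 614, 0]) cube([186, 3998, 2350]);
translate([3134, 614, 0]) cube([186, 3998, 2350]);


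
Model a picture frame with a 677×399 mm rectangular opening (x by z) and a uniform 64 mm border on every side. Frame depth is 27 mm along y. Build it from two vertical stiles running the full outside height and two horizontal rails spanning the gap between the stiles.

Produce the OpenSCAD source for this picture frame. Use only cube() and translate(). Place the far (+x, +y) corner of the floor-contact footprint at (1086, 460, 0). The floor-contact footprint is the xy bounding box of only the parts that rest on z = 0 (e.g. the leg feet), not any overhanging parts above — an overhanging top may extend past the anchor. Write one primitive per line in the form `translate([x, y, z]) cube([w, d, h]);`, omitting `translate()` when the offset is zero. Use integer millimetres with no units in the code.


translate([281, 433, 0]) cube([64, 27, 527]);
translate([1022, 433, 0]) cube([64, 27, 527]);
translate([345, 433, 0]) cube([677, 27, 64]);
translate([345, 433, 463]) cube([677, 27, 64]);


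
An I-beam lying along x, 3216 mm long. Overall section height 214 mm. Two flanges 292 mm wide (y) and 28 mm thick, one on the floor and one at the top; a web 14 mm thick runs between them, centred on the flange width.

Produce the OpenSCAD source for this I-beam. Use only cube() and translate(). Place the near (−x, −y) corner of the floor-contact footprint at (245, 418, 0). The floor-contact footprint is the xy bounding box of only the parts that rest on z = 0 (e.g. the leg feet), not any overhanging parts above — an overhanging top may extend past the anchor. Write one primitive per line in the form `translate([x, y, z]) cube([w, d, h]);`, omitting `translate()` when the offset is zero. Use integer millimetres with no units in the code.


translate([245, 418, 0]) cube([3216, 292, 28]);
translate([245, 557, 28]) cube([3216, 14, 158]);
translate([245, 418, 186]) cube([3216, 292, 28]);


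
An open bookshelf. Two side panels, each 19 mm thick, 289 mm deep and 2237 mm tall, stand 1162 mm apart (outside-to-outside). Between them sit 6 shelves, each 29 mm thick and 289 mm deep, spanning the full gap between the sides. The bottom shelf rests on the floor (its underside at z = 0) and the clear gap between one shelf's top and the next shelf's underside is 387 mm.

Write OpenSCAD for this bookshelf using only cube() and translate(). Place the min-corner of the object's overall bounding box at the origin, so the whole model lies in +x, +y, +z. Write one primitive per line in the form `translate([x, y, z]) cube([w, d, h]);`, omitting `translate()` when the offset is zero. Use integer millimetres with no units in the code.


cube([19, 289, 2237]);
translate([1143, 0, 0]) cube([19, 289, 2237]);
translate([19, 0, 0]) cube([1124, 289, 29]);
translate([19, 0, 416]) cube([1124, 289, 29]);
translate([19, 0, 832]) cube([1124, 289, 29]);
translate([19, 0, 1248]) cube([1124, 289, 29]);
translate([19, 0, 1664]) cube([1124, 289, 29]);
translate([19, 0, 2080]) cube([1124, 289, 29]);


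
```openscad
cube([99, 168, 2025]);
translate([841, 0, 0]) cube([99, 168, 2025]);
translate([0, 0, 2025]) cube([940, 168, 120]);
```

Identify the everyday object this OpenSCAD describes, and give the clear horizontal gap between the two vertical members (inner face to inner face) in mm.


A door frame. The clear opening width is 742 mm.

Two 2025 mm tall posts with a header on top — a door frame. The left jamb is 99 mm wide at x = 0; the right jamb starts at x = 841. The clear opening is 841 − 99 = 742 mm.


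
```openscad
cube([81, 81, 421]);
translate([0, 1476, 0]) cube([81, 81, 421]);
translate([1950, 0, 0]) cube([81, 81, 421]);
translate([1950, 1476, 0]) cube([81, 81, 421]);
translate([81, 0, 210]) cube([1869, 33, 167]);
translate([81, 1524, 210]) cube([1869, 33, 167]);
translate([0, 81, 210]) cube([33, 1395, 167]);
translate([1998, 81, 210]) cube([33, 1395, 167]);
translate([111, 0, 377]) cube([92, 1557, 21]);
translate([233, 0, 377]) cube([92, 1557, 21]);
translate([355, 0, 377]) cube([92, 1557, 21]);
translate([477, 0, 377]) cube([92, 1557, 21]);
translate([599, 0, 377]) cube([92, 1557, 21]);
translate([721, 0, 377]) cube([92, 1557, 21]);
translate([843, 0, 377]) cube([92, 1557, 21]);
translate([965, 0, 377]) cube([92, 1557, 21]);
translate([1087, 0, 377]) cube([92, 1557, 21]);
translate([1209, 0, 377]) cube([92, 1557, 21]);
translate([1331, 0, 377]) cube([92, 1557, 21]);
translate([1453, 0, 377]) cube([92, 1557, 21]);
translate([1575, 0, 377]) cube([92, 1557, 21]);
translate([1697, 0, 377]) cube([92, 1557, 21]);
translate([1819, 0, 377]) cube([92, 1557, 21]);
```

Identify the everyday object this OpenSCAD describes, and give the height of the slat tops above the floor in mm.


A bed frame. The slat-top height is 398 mm.

Four posts, four rails, and a row of slats — a bed frame. Slats sit on the rails at z = 210 + 167 = 377; with slat thickness 21, the top is 398 mm.


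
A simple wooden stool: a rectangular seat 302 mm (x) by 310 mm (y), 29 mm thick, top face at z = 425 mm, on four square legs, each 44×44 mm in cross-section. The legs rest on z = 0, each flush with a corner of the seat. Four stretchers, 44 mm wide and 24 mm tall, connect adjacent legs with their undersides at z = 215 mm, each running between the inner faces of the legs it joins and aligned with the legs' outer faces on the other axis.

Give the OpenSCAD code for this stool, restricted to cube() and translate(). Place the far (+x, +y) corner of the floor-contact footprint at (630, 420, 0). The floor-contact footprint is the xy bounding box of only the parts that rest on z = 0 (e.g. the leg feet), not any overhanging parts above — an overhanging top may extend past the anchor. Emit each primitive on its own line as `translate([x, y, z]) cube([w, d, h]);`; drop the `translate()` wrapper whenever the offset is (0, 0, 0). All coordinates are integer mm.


translate([328, 110, 396]) cube([302, 310, 29]);
translate([328, 110, 0]) cube([44, 44, 396]);
translate([586, 110, 0]) cube([44, 44, 396]);
translate([328, 376, 0]) cube([44, 44, 396]);
translate([586, 376, 0]) cube([44, 44, 396]);
translate([372, 110, 215]) cube([214, 44, 24]);
translate([372, 376, 215]) cube([214, 44, 24]);
translate([328, 154, 215]) cube([44, 222, 24]);
translate([586, 154, 215]) cube([44, 222, 24]);


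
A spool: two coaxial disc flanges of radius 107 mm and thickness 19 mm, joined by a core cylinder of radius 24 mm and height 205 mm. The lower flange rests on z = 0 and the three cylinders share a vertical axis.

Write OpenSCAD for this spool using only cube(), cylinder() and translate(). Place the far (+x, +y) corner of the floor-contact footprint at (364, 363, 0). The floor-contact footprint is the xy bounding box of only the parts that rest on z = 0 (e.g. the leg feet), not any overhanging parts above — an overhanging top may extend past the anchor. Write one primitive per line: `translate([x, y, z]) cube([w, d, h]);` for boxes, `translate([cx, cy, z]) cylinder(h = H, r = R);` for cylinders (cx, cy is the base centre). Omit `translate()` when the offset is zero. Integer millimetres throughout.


translate([257, 256, 0]) cylinder(h = 19, r = 107);
translate([257, 256, 19]) cylinder(h = 205, r = 24);
translate([257, 256, 224]) cylinder(h = 19, r = 107);


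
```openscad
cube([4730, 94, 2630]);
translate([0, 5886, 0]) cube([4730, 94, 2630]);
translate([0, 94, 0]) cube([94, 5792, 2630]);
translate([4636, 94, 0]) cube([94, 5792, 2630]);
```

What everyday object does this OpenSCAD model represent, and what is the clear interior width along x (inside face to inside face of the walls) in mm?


A house (or room) frame. The interior width is 4542 mm.

Four 2630 mm walls enclosing a rectangle with no floor or roof — a room or house frame. Outside width is 4730 mm and wall thickness is 94 mm, so the interior width is 4730 − 2 × 94 = 4542 mm.


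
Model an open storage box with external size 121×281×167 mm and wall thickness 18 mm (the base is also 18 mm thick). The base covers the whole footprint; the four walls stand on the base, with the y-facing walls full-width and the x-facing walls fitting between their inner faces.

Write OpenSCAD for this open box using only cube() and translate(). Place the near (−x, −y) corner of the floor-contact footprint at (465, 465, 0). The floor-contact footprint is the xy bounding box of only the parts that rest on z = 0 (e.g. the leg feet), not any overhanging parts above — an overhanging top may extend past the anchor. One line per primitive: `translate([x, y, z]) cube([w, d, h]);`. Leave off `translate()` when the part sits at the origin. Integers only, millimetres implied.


translate([465, 465, 0]) cube([121, 281, 18]);
translate([465, 465, 18]) cube([121, 18, 149]);
translate([465, 728, 18]) cube([121, 18, 149]);
translate([465, 483, 18]) cube([18, 245, 149]);
translate([568, 483, 18]) cube([18, 245, 149]);
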